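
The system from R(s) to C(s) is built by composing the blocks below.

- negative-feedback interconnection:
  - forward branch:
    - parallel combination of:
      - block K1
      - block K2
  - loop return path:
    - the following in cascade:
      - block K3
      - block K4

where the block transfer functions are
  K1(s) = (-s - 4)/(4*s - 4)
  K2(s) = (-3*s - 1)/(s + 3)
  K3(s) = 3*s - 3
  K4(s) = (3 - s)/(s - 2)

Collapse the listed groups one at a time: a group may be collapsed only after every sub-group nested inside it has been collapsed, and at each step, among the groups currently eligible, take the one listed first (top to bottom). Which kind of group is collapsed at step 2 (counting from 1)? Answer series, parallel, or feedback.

Step 1: parallel reduction of K1, K2
Step 2: multiply K3, K4 (series)
Step 3: close the feedback loop around (K1+K2), (K3*K4)
Step 2: series.

Answer: series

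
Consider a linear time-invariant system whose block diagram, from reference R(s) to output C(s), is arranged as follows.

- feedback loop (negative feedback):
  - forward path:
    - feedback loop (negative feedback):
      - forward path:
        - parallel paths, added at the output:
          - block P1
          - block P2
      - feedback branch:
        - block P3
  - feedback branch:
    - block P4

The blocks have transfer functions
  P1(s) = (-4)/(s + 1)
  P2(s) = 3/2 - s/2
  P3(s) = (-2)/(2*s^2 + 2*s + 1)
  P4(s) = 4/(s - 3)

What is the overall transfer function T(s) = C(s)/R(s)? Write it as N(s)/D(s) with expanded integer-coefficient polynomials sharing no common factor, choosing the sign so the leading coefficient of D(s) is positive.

(1) add P1, P2 (parallel), giving (-s^2 + 2*s - 5)/(2*s + 2)
(2) feedback reduction of (P1+P2), P3, giving (-2*s^4 + 2*s^3 - 7*s^2 - 8*s - 5)/(4*s^3 + 10*s^2 + 2*s + 12)
(3) feedback reduction of [(P1+P2)/(1+(P1+P2)*P3)], P4: this yields T(s), and no further normalization is needed

Hence the answer: (2*s^5 - 8*s^4 + 13*s^3 - 13*s^2 - 19*s - 15)/(4*s^4 - 6*s^3 + 56*s^2 + 26*s + 56)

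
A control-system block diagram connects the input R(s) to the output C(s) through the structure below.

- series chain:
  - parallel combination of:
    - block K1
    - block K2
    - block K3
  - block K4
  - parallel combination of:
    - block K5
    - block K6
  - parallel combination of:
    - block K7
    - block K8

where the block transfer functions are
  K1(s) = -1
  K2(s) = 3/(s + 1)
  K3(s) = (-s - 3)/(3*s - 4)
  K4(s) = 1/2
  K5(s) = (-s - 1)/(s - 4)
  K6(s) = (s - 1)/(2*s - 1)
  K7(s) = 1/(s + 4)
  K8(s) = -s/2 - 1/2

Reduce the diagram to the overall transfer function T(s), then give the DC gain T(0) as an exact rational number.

First reduce the diagram to T(s).

Step 1 - parallel reduction of K1, K2, K3 gives (-4*s^2 + 6*s - 11)/(3*s^2 - s - 4)
Step 2 - sum the parallel branches K5, K6 gives (-s^2 - 6*s + 5)/(2*s^2 - 9*s + 4)
Step 3 - combine K7, K8 in parallel gives (-s^2 - 5*s - 2)/(2*s + 8)
Step 4 - multiply (K1+K2+K3), K4, (K5+K6), (K7+K8) (series) gives (-4*s^6 - 38*s^5 - 53*s^4 + 93*s^3 - 335*s^2 + 83*s + 110)/(24*s^5 - 20*s^4 - 412*s^3 + 336*s^2 + 448*s - 256)
That last expression is T(s); at s = 0 only the constant terms survive, so T(0) = 110/(-256) = -55/128.

Answer: -55/128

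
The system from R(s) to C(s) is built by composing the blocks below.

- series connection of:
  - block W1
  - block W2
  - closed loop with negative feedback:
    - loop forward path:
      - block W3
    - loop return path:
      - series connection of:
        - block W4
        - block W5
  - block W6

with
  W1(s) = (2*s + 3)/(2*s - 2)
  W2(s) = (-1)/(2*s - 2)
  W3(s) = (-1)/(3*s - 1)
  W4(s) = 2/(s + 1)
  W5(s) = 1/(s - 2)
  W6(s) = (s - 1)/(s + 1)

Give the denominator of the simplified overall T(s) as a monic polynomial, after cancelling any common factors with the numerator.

[1] multiply W4, W5 (series); result 2/(s^2 - s - 2)
[2] apply the feedback formula to W3, (W4*W5); result (-s^2 + s + 2)/(3*s^3 - 4*s^2 - 5*s)
[3] series reduction of W1, W2, [W3/(1+W3*(W4*W5))], W6; result (2*s^2 - s - 6)/(12*s^4 - 28*s^3 - 4*s^2 + 20*s)
T(s) is the step-3 result (common factors already cancelled). Leading coefficient of the denominator: 12. Divide through by 12 for the monic polynomial.

Therefore the answer is s^4 - 7*s^3/3 - s^2/3 + 5*s/3.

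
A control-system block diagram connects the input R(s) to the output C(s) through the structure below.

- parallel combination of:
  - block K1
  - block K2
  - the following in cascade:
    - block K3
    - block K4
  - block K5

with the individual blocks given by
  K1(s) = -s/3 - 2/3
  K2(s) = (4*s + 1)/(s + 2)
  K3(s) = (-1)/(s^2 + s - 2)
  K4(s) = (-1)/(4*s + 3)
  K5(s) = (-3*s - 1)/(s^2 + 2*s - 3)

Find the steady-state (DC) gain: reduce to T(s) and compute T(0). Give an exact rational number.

Step 1. cascade K3, K4 gives 1/(4*s^3 + 7*s^2 - 5*s - 6)
Step 2. combine K1, K2, (K3*K4), K5 in parallel gives (-4*s^5 + 21*s^4 + 54*s^3 - 161*s^2 - 150*s)/(12*s^4 + 57*s^3 + 48*s^2 - 63*s - 54)
Evaluating the step-2 result (the overall T(s)) at s = 0 gives T(0) = 0/(-54) = 0.

Answer: 0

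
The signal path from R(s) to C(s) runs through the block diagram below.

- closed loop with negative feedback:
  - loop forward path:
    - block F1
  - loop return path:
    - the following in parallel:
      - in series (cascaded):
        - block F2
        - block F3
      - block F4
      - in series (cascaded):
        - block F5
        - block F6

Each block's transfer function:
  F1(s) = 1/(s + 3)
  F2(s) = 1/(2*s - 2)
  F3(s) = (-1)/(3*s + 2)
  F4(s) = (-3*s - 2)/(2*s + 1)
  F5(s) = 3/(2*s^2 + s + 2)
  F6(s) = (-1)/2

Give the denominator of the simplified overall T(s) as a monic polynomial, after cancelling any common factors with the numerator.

Reducing step by step:

Step 1. reduce the series chain F2, F3: (-1)/(6*s^2 - 2*s - 4)
Step 2. cascade F5, F6: (-3)/(4*s^2 + 2*s + 4)
Step 3. sum the parallel branches (F2*F3), F4, (F5*F6): (-36*s^5 - 30*s^4 - 32*s^3 + 13*s^2 + 50*s + 20)/(24*s^5 + 16*s^4 + 6*s^3 - 14*s^2 - 24*s - 8)
Step 4. apply the feedback formula to F1, ((F2*F3)+F4+(F5*F6)): (24*s^5 + 16*s^4 + 6*s^3 - 14*s^2 - 24*s - 8)/(24*s^6 + 52*s^5 + 24*s^4 - 28*s^3 - 53*s^2 - 30*s - 4)
T(s) is the step-4 result (common factors already cancelled). Leading coefficient of the denominator: 24. Divide through by 24 for the monic polynomial.

Answer: s^6 + 13*s^5/6 + s^4 - 7*s^3/6 - 53*s^2/24 - 5*s/4 - 1/6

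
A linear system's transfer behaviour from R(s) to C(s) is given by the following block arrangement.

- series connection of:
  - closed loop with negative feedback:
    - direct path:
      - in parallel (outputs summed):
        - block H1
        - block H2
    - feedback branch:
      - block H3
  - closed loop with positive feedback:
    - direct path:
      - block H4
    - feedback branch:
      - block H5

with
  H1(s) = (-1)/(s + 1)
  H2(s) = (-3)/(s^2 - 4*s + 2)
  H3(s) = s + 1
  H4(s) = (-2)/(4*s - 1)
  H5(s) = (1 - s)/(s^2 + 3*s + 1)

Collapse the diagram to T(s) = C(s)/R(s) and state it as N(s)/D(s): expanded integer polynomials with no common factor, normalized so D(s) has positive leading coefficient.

(1) reduce the parallel group H1, H2 gives (-s^2 + s - 5)/(s^3 - 3*s^2 - 2*s + 2)
(2) reduce the feedback loop with forward (H1+H2) and return H3 gives (s^2 - s + 5)/(3*s^2 + 6*s + 3)
(3) close the feedback loop around H4, H5 gives (-2*s^2 - 6*s - 2)/(4*s^3 + 11*s^2 - s + 1)
(4) cascade [(H1+H2)/(1+(H1+H2)*H3)], [H4/(1-H4*H5)], which is the overall transfer function T(s) = C(s)/R(s) in lowest terms

Final answer: (-2*s^4 - 4*s^3 - 6*s^2 - 28*s - 10)/(12*s^5 + 57*s^4 + 75*s^3 + 30*s^2 + 3*s + 3)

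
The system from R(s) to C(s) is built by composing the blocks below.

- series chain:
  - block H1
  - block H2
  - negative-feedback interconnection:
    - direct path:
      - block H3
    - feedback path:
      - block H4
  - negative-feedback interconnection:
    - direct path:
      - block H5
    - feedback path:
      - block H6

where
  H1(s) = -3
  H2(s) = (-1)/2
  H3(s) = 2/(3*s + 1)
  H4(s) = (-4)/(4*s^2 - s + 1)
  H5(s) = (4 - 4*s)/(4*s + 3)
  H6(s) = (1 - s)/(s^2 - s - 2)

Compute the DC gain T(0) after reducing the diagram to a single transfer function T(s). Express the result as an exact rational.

Answer: -12/7

Working:
Step 1: close the feedback loop around H3, H4 gives (8*s^2 - 2*s + 2)/(12*s^3 + s^2 + 2*s - 7)
Step 2: apply the feedback formula to H5, H6 gives (-4*s^3 + 8*s^2 + 4*s - 8)/(4*s^3 + 3*s^2 - 19*s - 2)
Step 3: combine H1, H2, [H3/(1+H3*H4)], [H5/(1+H5*H6)] in series gives (-48*s^5 + 108*s^4 + 12*s^3 - 84*s^2 + 36*s - 24)/(48*s^6 + 40*s^5 - 217*s^4 - 65*s^3 - 61*s^2 + 129*s + 14)
DC gain: substitute s = 0 into T(s) from step 3: T(0) = -24/14 = -12/7.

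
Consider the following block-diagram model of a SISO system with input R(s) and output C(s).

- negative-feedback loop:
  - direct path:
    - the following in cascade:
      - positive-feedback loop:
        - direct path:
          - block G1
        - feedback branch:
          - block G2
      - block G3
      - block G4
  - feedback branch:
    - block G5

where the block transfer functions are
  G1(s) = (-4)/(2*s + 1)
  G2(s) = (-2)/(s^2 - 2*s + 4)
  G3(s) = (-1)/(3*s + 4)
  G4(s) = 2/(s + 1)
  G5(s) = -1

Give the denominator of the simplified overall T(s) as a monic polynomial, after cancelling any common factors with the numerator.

[1] feedback reduction of G1, G2, giving (-4*s^2 + 8*s - 16)/(2*s^3 - 3*s^2 + 6*s - 4)
[2] series reduction of [G1/(1-G1*G2)], G3, G4, giving (8*s^2 - 16*s + 32)/(6*s^5 + 5*s^4 + 5*s^3 + 18*s^2 - 4*s - 16)
[3] reduce the feedback loop with forward ([G1/(1-G1*G2)]*G3*G4) and return G5, giving (8*s^2 - 16*s + 32)/(6*s^5 + 5*s^4 + 5*s^3 + 10*s^2 + 12*s - 48)
T(s) is the step-3 result (common factors already cancelled). Leading coefficient of the denominator: 6. Divide through by 6 for the monic polynomial.

Therefore the answer is s^5 + 5*s^4/6 + 5*s^3/6 + 5*s^2/3 + 2*s - 8.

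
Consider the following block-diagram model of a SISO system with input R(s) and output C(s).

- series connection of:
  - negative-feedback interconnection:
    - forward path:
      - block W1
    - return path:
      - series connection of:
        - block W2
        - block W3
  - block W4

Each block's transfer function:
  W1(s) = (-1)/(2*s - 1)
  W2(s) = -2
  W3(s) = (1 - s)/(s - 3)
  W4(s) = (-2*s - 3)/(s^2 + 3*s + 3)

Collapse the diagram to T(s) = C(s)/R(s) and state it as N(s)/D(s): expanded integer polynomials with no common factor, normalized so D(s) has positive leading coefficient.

1. series reduction of W2, W3 gives (2*s - 2)/(s - 3)
2. feedback reduction of W1, (W2*W3) gives (3 - s)/(2*s^2 - 9*s + 5)
3. cascade [W1/(1+W1*(W2*W3))], W4; the result is T(s) itself (integer coefficients, no common factor, positive leading denominator coefficient)

Answer: (2*s^2 - 3*s - 9)/(2*s^4 - 3*s^3 - 16*s^2 - 12*s + 15)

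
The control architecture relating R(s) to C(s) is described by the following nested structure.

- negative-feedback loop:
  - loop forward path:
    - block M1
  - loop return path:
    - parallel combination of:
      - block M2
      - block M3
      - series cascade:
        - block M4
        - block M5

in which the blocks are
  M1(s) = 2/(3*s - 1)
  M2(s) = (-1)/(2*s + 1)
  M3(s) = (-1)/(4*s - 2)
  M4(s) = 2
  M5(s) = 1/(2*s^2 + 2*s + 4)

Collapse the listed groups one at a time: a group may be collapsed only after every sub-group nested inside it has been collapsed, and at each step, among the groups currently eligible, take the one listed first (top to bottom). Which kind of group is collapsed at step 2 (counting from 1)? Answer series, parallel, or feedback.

Answer: parallel

Working:
(1) multiply M4, M5 (series)
(2) add M2, M3, (M4*M5) (parallel)
(3) feedback reduction of M1, (M2+M3+(M4*M5))
So the answer for step 2 is parallel.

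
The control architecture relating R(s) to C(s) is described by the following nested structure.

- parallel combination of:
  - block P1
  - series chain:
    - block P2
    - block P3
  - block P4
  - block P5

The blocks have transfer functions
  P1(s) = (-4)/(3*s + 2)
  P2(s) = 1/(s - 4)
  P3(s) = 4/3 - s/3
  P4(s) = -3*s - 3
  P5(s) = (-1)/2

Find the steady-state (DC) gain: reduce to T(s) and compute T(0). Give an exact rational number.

Step 1 - combine P2, P3 in series: (-1)/3
Step 2 - add P1, (P2*P3), P4, P5 (parallel): (-54*s^2 - 105*s - 70)/(18*s + 12)
That last expression is T(s); at s = 0 only the constant terms survive, so T(0) = -70/12 = -35/6.

Final answer: -35/6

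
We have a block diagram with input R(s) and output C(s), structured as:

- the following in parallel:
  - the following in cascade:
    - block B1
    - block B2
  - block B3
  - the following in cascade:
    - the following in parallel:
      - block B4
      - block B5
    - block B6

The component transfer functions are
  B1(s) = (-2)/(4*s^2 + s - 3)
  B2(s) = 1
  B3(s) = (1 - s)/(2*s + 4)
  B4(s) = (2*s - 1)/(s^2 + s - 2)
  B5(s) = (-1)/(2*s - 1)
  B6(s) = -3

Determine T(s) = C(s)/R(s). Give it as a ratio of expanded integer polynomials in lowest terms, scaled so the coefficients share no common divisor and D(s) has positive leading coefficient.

Step 1: reduce the series chain B1, B2 -> (-2)/(4*s^2 + s - 3)
Step 2: add B4, B5 (parallel) -> (3*s^2 - 5*s + 3)/(2*s^3 + s^2 - 5*s + 2)
Step 3: reduce the series chain (B4+B5), B6 -> (-9*s^2 + 15*s - 9)/(2*s^3 + s^2 - 5*s + 2)
Step 4: add (B1*B2), B3, ((B4+B5)*B6) (parallel): this yields T(s), and no further normalization is needed

Hence the answer: (-8*s^5 - 54*s^4 + 89*s^3 - 7*s^2 - 75*s + 43)/(16*s^5 + 12*s^4 - 50*s^3 + 34*s - 12)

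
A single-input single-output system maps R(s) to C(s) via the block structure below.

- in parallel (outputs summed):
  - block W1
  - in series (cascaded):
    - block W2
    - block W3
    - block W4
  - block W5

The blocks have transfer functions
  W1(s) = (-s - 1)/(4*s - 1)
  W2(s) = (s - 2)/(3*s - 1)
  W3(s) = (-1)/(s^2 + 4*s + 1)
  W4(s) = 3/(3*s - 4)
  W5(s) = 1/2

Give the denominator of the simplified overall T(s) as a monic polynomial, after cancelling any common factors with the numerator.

The answer is s^5 + 25*s^4/12 - 209*s^3/36 + 17*s^2/12 + 5*s/12 - 1/9.

Reasoning:
Step 1 - reduce the series chain W2, W3, W4 gives (6 - 3*s)/(9*s^4 + 21*s^3 - 47*s^2 + s + 4)
Step 2 - sum the parallel branches W1, (W2*W3*W4), W5 gives (18*s^5 + 15*s^4 - 157*s^3 + 119*s^2 + 59*s - 24)/(72*s^5 + 150*s^4 - 418*s^3 + 102*s^2 + 30*s - 8)
Step 2 gives the fully reduced T(s), with no common factor left to cancel. The denominator's leading coefficient is 72, so divide each of its coefficients by 72 to get the monic form.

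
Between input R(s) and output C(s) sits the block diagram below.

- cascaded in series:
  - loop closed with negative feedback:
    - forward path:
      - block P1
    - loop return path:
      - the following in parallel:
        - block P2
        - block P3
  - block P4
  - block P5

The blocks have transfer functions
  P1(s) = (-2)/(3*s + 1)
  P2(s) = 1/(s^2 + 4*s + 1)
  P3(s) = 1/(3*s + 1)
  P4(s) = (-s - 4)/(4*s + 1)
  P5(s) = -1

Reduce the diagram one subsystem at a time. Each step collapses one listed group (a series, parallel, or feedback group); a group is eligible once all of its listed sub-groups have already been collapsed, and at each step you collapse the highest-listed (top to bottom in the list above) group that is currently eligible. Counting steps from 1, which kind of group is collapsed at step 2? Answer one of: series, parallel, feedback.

Step 1: add P2, P3 (parallel)
Step 2: reduce the feedback loop with forward P1 and return (P2+P3)
Step 3: reduce the series chain [P1/(1+P1*(P2+P3))], P4, P5
Step 2: feedback.

Answer: feedback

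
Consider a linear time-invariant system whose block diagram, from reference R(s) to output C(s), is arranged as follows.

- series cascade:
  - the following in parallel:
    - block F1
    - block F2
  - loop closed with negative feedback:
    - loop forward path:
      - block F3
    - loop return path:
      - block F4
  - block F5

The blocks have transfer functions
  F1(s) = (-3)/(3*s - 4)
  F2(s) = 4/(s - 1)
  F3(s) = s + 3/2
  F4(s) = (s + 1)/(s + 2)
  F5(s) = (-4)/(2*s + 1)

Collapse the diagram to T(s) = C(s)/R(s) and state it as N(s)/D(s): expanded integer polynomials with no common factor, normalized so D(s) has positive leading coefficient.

The answer is (-72*s^3 - 148*s^2 + 148*s + 312)/(12*s^5 + 20*s^4 - 33*s^3 - 62*s^2 + 35*s + 28).

Reasoning:
(1) parallel reduction of F1, F2 gives (9*s - 13)/(3*s^2 - 7*s + 4)
(2) close the feedback loop around F3, F4 gives (2*s^2 + 7*s + 6)/(2*s^2 + 7*s + 7)
(3) cascade (F1+F2), [F3/(1+F3*F4)], F5: this yields T(s), and no further normalization is needed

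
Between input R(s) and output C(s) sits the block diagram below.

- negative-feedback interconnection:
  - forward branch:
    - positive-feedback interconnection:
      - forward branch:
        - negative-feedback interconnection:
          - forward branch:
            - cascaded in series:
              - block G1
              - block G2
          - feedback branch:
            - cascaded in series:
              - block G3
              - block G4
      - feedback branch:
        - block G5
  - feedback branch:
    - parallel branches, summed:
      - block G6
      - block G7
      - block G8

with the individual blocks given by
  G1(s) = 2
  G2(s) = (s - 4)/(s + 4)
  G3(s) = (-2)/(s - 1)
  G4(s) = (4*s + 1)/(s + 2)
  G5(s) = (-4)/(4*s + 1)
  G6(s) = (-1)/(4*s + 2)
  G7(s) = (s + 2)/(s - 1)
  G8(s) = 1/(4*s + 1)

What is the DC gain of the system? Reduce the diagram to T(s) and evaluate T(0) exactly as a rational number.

(1) reduce the series chain G1, G2 = (2*s - 8)/(s + 4)
(2) multiply G3, G4 (series) = (-8*s - 2)/(s^2 + s - 2)
(3) close the feedback loop around (G1*G2), (G3*G4) = (2*s^3 - 6*s^2 - 12*s + 16)/(s^3 - 11*s^2 + 62*s + 8)
(4) feedback reduction of [(G1*G2)/(1+(G1*G2)*(G3*G4))], G5 = (8*s^4 - 22*s^3 - 54*s^2 + 52*s + 16)/(4*s^4 - 35*s^3 + 213*s^2 + 46*s + 72)
(5) add G6, G7, G8 (parallel) = (16*s^3 + 44*s^2 + 27*s + 3)/(16*s^3 - 4*s^2 - 10*s - 2)
(6) feedback reduction of [[(G1*G2)/(1+(G1*G2)*(G3*G4))]/(1-[(G1*G2)/(1+(G1*G2)*(G3*G4))]*G5)], (G6+G7+G8) = (8*s^5 - 18*s^4 - 65*s^3 + 25*s^2 + 42*s + 8)/(12*s^5 - 27*s^4 + 101*s^3 - 49*s^2 - 16*s + 24)
Evaluating the step-6 result (the overall T(s)) at s = 0 gives T(0) = 8/24 = 1/3.

Hence the answer: 1/3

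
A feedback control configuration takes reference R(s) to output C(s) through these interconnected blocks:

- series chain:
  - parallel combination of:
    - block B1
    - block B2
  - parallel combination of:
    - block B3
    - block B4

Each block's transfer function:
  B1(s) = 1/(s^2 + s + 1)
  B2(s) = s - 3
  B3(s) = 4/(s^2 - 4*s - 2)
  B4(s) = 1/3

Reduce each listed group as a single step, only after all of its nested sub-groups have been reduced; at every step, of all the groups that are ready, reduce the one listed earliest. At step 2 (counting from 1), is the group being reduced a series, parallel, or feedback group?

(1) combine B1, B2 in parallel
(2) parallel reduction of B3, B4
(3) series reduction of (B1+B2), (B3+B4)
Step 2 collapses a parallel group.

Answer: parallel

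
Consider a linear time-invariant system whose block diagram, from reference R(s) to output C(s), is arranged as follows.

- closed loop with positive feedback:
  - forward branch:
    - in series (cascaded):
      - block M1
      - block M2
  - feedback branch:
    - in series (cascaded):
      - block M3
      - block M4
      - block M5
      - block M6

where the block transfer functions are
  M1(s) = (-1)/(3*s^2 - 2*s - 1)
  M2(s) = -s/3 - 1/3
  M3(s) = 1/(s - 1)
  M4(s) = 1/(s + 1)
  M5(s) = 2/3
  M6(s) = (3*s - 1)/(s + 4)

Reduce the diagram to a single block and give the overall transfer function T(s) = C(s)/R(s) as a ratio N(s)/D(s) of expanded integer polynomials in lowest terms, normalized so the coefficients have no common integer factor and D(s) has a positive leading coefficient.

First reduce the diagram to T(s).

1. cascade M1, M2 -> (s + 1)/(9*s^2 - 6*s - 3)
2. reduce the series chain M3, M4, M5, M6 -> (6*s - 2)/(3*s^3 + 12*s^2 - 3*s - 12)
3. close the feedback loop around (M1*M2), (M3*M4*M5*M6), which is the overall transfer function T(s) = C(s)/R(s) in lowest terms

Answer: (3*s^3 + 12*s^2 - 3*s - 12)/(27*s^4 + 63*s^3 - 171*s^2 + 39*s + 38)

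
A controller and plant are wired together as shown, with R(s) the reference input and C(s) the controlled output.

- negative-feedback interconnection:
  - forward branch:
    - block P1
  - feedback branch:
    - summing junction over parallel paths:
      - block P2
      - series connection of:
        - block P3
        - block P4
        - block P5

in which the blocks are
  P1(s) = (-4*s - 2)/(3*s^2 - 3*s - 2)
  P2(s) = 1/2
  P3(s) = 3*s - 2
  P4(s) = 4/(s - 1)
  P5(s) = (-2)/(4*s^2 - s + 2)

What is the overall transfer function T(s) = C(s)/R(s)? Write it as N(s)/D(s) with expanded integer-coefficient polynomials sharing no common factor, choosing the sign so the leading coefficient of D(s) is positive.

1. series reduction of P3, P4, P5: (16 - 24*s)/(4*s^3 - 5*s^2 + 3*s - 2)
2. parallel reduction of P2, (P3*P4*P5): (4*s^3 - 5*s^2 - 45*s + 30)/(8*s^3 - 10*s^2 + 6*s - 4)
3. apply the feedback formula to P1, (P2+(P3*P4*P5)) - this is the overall T(s), already in the required normalized form

Hence the answer: (-16*s^4 + 12*s^3 - 2*s^2 + 2*s + 4)/(12*s^5 - 35*s^4 + 22*s^3 + 90*s^2 - 15*s - 26)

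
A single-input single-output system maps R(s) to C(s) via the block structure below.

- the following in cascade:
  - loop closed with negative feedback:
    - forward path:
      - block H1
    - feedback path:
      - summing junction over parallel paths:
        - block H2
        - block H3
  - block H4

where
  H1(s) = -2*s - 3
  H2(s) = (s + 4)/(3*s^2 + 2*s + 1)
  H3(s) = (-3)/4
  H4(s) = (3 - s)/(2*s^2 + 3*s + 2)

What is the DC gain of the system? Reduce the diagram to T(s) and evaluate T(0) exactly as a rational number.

(1) sum the parallel branches H2, H3 gives (-9*s^2 - 2*s + 13)/(12*s^2 + 8*s + 4)
(2) feedback reduction of H1, (H2+H3) gives (-24*s^3 - 52*s^2 - 32*s - 12)/(18*s^3 + 43*s^2 - 12*s - 35)
(3) combine [H1/(1+H1*(H2+H3))], H4 in series gives (24*s^4 - 20*s^3 - 124*s^2 - 84*s - 36)/(36*s^5 + 140*s^4 + 141*s^3 - 20*s^2 - 129*s - 70)
That last expression is T(s); at s = 0 only the constant terms survive, so T(0) = -36/(-70) = 18/35.

Hence the answer: 18/35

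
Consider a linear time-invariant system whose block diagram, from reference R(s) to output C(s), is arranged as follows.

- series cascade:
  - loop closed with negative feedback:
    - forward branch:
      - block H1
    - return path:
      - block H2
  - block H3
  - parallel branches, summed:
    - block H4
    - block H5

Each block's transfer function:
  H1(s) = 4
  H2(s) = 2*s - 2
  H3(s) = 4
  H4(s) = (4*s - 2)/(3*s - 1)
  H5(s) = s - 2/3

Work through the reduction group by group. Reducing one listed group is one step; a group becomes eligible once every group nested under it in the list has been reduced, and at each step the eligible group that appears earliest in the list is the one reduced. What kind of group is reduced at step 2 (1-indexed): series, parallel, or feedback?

Answer: parallel

Working:
[1] collapse the loop (H1 forward, H2 return)
[2] add H4, H5 (parallel)
[3] multiply [H1/(1+H1*H2)], H3, (H4+H5) (series)
So the answer for step 2 is parallel.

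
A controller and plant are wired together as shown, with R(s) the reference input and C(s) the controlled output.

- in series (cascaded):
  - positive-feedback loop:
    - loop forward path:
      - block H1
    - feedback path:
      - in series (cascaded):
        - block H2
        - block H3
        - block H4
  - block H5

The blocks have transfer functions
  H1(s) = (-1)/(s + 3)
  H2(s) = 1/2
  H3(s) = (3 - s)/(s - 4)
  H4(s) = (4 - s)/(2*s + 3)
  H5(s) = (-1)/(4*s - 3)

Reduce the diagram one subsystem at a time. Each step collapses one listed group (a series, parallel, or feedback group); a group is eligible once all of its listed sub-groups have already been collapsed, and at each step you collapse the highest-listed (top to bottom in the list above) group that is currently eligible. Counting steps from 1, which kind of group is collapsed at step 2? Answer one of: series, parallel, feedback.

Step 1. reduce the series chain H2, H3, H4
Step 2. feedback reduction of H1, (H2*H3*H4)
Step 3. multiply [H1/(1-H1*(H2*H3*H4))], H5 (series)
Step 2 collapses a feedback group.

Answer: feedback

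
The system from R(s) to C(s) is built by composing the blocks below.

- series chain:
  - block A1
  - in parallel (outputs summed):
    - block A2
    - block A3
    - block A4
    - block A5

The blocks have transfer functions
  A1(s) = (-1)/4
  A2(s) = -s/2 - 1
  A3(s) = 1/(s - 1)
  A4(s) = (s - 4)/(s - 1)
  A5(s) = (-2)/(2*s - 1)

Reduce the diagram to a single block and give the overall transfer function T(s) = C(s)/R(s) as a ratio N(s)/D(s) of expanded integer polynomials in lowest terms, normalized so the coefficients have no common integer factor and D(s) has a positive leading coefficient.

First reduce the diagram to T(s).

(1) combine A2, A3, A4, A5 in parallel; result (-2*s^3 + 3*s^2 - 13*s + 8)/(4*s^2 - 6*s + 2)
(2) multiply A1, (A2+A3+A4+A5) (series); the result is T(s) itself (integer coefficients, no common factor, positive leading denominator coefficient)

Answer: (2*s^3 - 3*s^2 + 13*s - 8)/(16*s^2 - 24*s + 8)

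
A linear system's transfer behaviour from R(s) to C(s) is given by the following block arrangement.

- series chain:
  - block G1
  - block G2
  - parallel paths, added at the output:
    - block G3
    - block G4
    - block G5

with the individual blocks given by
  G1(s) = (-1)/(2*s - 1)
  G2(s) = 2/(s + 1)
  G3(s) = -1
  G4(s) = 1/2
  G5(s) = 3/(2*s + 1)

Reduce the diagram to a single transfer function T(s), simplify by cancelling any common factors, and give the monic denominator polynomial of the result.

Reducing step by step:

(1) parallel reduction of G3, G4, G5 gives (5 - 2*s)/(4*s + 2)
(2) combine G1, G2, (G3+G4+G5) in series gives (2*s - 5)/(4*s^3 + 4*s^2 - s - 1)
Step 2 gives the fully reduced T(s), with no common factor left to cancel. The denominator's leading coefficient is 4, so divide each of its coefficients by 4 to get the monic form.

Answer: s^3 + s^2 - s/4 - 1/4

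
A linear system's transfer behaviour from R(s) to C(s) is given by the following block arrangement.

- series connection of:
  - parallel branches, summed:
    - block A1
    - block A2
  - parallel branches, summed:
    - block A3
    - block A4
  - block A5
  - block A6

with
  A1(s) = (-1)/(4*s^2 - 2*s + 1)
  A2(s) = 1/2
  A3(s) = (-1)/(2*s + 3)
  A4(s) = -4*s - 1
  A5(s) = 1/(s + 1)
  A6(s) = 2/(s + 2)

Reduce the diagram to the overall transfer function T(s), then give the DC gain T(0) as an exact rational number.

Reducing step by step:

[1] reduce the parallel group A1, A2, giving (4*s^2 - 2*s - 1)/(8*s^2 - 4*s + 2)
[2] combine A3, A4 in parallel, giving (-8*s^2 - 14*s - 4)/(2*s + 3)
[3] cascade (A1+A2), (A3+A4), A5, A6, giving (-32*s^4 - 40*s^3 + 20*s^2 + 22*s + 4)/(8*s^5 + 32*s^4 + 36*s^3 + 7*s^2 + s + 6)
DC gain: substitute s = 0 into T(s) from step 3: T(0) = 4/6 = 2/3.

Answer: 2/3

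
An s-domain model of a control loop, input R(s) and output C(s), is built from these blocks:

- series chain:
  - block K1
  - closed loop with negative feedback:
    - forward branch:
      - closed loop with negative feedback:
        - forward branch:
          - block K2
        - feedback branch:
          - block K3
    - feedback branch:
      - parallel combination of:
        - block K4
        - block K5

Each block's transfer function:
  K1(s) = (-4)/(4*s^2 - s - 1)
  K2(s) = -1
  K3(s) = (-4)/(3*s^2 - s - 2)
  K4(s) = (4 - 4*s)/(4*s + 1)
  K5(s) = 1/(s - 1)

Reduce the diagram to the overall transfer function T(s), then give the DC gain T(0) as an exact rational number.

The answer is 1.

Reasoning:
Step 1. apply the feedback formula to K2, K3 = (-3*s^2 + s + 2)/(3*s^2 - s + 2)
Step 2. combine K4, K5 in parallel = (-4*s^2 + 12*s - 3)/(4*s^2 - 3*s - 1)
Step 3. apply the feedback formula to [K2/(1+K2*K3)], (K4+K5) = (-12*s^3 + s^2 + 9*s + 2)/(24*s^3 - 29*s^2 - 8*s + 8)
Step 4. reduce the series chain K1, [[K2/(1+K2*K3)]/(1+[K2/(1+K2*K3)]*(K4+K5))] = (48*s^3 - 4*s^2 - 36*s - 8)/(96*s^5 - 140*s^4 - 27*s^3 + 69*s^2 - 8)
DC gain: substitute s = 0 into T(s) from step 4: T(0) = -8/(-8) = 1.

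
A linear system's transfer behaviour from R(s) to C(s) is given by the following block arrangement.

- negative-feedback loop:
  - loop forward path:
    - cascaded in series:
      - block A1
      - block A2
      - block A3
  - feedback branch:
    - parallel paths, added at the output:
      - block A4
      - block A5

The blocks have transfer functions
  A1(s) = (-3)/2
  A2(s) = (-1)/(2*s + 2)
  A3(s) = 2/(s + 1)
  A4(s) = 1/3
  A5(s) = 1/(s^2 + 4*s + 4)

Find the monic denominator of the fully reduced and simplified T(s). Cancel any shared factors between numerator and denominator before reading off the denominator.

Step 1 - series reduction of A1, A2, A3, giving 3/(2*s^2 + 4*s + 2)
Step 2 - reduce the parallel group A4, A5, giving (s^2 + 4*s + 7)/(3*s^2 + 12*s + 12)
Step 3 - reduce the feedback loop with forward (A1*A2*A3) and return (A4+A5), giving (3*s^2 + 12*s + 12)/(2*s^4 + 12*s^3 + 27*s^2 + 28*s + 15)
T(s) is the step-3 result (common factors already cancelled). Leading coefficient of the denominator: 2. Divide through by 2 for the monic polynomial.

Answer: s^4 + 6*s^3 + 27*s^2/2 + 14*s + 15/2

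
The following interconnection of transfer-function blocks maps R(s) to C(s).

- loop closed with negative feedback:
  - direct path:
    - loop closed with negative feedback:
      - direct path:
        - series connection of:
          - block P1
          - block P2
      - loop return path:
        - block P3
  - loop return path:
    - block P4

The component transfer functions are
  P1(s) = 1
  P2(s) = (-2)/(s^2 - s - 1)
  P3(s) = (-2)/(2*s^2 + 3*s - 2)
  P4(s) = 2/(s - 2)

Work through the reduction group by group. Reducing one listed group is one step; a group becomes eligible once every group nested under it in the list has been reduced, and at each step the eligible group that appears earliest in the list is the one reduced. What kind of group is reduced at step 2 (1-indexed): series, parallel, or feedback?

Step 1. series reduction of P1, P2
Step 2. apply the feedback formula to (P1*P2), P3
Step 3. apply the feedback formula to [(P1*P2)/(1+(P1*P2)*P3)], P4
The group at step 2 is a feedback group.

Hence the answer: feedback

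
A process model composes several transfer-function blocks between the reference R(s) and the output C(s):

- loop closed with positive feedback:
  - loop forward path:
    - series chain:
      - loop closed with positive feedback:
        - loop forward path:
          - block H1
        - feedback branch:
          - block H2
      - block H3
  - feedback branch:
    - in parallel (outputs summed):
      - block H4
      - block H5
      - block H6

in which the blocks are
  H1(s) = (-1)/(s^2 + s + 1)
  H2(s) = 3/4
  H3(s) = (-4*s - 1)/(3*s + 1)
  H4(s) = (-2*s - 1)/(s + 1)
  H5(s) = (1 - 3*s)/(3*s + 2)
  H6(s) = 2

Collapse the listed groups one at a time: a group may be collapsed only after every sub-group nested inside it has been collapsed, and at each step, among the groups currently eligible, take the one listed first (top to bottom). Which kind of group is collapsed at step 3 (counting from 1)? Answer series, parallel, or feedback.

Step 1 - feedback reduction of H1, H2
Step 2 - series reduction of [H1/(1-H1*H2)], H3
Step 3 - reduce the parallel group H4, H5, H6
Step 4 - collapse the loop (([H1/(1-H1*H2)]*H3) forward, (H4+H5+H6) return)
So the answer for step 3 is parallel.

Final answer: parallel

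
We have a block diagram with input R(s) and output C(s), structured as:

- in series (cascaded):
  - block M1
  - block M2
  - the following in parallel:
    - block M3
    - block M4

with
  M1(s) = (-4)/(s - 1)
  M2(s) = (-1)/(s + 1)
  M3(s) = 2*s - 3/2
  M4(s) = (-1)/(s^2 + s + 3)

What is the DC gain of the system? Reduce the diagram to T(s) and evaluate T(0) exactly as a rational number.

Answer: 22/3

Working:
(1) combine M3, M4 in parallel -> (4*s^3 + s^2 + 9*s - 11)/(2*s^2 + 2*s + 6)
(2) combine M1, M2, (M3+M4) in series -> (8*s^3 + 2*s^2 + 18*s - 22)/(s^4 + s^3 + 2*s^2 - s - 3)
DC gain: substitute s = 0 into T(s) from step 2: T(0) = -22/(-3) = 22/3.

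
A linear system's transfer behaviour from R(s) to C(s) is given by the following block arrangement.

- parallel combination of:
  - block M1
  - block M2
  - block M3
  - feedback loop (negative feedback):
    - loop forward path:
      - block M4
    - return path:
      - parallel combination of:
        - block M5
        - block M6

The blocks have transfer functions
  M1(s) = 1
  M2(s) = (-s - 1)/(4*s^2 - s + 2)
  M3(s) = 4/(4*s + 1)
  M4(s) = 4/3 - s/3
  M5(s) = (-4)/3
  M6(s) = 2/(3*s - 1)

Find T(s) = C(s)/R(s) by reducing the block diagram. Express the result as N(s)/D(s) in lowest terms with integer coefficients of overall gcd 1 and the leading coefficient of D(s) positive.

(1) reduce the parallel group M5, M6 gives (10 - 12*s)/(9*s - 3)
(2) collapse the loop (M4 forward, (M5+M6) return) gives (-9*s^2 + 39*s - 12)/(12*s^2 - 31*s + 31)
(3) reduce the parallel group M1, M2, M3, [M4/(1+M4*(M5+M6))]; the result is T(s) itself (integer coefficients, no common factor, positive leading denominator coefficient)

Final answer: (48*s^5 + 272*s^4 - 155*s^3 + 797*s^2 - 347*s + 255)/(192*s^5 - 496*s^4 + 580*s^3 - 193*s^2 + 155*s + 62)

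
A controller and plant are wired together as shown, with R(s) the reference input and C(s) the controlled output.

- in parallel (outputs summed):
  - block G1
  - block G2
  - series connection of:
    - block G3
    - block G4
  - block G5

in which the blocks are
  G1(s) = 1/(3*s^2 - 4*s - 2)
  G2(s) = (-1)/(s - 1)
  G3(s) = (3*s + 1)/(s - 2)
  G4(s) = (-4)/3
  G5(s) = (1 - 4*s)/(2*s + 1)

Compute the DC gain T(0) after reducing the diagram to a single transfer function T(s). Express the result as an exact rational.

Answer: 13/6

Working:
(1) multiply G3, G4 (series) = (-12*s - 4)/(3*s - 6)
(2) add G1, G2, (G3*G4), G5 (parallel) = (-108*s^5 + 255*s^4 - 94*s^3 - 9*s^2 - 45*s - 26)/(18*s^5 - 69*s^4 + 57*s^3 + 36*s^2 - 30*s - 12)
DC gain: substitute s = 0 into T(s) from step 2: T(0) = -26/(-12) = 13/6.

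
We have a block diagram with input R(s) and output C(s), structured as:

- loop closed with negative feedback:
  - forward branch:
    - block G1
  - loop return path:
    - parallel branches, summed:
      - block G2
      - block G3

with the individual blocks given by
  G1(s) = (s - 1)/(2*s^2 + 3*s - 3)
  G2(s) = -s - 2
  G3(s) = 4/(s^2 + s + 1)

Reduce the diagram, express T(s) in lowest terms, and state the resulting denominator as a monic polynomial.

Step 1. combine G2, G3 in parallel: (-s^3 - 3*s^2 - 3*s + 2)/(s^2 + s + 1)
Step 2. feedback reduction of G1, (G2+G3): (s^3 - 1)/(s^4 + 3*s^3 + 2*s^2 + 5*s - 5)
No further cancellation is possible in the step-2 result, so that is T(s). Its denominator is already monic.

Therefore the answer is s^4 + 3*s^3 + 2*s^2 + 5*s - 5.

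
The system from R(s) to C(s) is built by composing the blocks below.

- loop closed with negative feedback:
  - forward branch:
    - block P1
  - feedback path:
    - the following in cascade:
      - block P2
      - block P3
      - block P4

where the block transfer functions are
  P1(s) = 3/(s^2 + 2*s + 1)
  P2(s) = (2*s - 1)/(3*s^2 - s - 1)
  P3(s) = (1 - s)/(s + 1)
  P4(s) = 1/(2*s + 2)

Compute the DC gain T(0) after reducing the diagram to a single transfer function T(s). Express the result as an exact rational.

Step 1 - series reduction of P2, P3, P4 gives (-2*s^2 + 3*s - 1)/(6*s^4 + 10*s^3 - 6*s - 2)
Step 2 - collapse the loop (P1 forward, (P2*P3*P4) return) gives (18*s^4 + 30*s^3 - 18*s - 6)/(6*s^6 + 22*s^5 + 26*s^4 + 4*s^3 - 20*s^2 - s - 5)
The step-2 result is T(s). Setting s = 0: T(0) = -6/(-5) = 6/5.

Final answer: 6/5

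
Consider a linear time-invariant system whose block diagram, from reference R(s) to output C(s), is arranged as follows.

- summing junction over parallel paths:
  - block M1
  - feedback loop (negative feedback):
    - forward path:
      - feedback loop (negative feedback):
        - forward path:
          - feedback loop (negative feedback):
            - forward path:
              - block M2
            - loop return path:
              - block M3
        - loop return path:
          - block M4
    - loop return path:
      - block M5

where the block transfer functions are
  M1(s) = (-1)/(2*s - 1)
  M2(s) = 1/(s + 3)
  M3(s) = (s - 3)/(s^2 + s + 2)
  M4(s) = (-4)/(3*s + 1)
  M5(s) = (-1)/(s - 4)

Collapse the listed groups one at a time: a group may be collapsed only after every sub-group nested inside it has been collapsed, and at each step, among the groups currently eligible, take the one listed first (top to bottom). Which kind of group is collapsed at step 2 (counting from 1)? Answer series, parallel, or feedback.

Answer: feedback

Working:
[1] reduce the feedback loop with forward M2 and return M3
[2] close the feedback loop around [M2/(1+M2*M3)], M4
[3] close the feedback loop around [[M2/(1+M2*M3)]/(1+[M2/(1+M2*M3)]*M4)], M5
[4] sum the parallel branches M1, [[[M2/(1+M2*M3)]/(1+[M2/(1+M2*M3)]*M4)]/(1+[[M2/(1+M2*M3)]/(1+[M2/(1+M2*M3)]*M4)]*M5)]
Step 2 collapses a feedback group.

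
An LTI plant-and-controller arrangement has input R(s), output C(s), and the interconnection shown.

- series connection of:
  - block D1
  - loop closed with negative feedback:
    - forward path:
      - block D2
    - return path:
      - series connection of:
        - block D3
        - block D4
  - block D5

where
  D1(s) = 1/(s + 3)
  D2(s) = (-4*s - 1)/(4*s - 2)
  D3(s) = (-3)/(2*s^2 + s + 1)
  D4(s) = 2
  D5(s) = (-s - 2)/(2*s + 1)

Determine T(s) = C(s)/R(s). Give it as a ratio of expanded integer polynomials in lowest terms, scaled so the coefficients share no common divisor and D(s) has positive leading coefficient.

The answer is (8*s^4 + 22*s^3 + 17*s^2 + 11*s + 2)/(16*s^5 + 56*s^4 + 76*s^3 + 190*s^2 + 106*s + 12).

Reasoning:
Step 1: combine D3, D4 in series: (-6)/(2*s^2 + s + 1)
Step 2: apply the feedback formula to D2, (D3*D4): (-8*s^3 - 6*s^2 - 5*s - 1)/(8*s^3 + 26*s + 4)
Step 3: multiply D1, [D2/(1+D2*(D3*D4))], D5 (series): this yields T(s), and no further normalization is needed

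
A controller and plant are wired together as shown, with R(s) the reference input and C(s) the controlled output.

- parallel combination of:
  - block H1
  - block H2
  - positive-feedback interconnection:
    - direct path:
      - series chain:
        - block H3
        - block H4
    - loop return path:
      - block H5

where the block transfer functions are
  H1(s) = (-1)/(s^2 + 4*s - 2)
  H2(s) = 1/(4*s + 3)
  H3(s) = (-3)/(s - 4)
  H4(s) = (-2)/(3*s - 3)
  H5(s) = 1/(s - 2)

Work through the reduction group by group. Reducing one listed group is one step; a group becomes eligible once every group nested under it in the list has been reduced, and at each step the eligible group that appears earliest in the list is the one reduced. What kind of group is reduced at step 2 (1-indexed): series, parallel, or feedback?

Step 1: series reduction of H3, H4
Step 2: reduce the feedback loop with forward (H3*H4) and return H5
Step 3: parallel reduction of H1, H2, [(H3*H4)/(1-(H3*H4)*H5)]
At step 2 the group reduced is feedback.

Therefore the answer is feedback.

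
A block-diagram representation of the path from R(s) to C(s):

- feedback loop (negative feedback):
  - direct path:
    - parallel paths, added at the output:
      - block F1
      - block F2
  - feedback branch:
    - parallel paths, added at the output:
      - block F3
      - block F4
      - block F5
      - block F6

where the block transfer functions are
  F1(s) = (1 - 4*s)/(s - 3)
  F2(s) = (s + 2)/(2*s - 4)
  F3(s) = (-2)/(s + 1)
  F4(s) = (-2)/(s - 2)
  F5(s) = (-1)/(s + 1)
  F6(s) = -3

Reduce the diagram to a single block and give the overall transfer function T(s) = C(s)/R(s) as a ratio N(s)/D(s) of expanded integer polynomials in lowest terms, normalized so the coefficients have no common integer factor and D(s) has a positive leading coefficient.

The answer is (-7*s^4 + 24*s^3 - 13*s^2 - 24*s + 20)/(23*s^4 - 49*s^3 - 56*s^2 + 198*s - 124).

Reasoning:
Step 1 - parallel reduction of F1, F2 gives (-7*s^2 + 17*s - 10)/(2*s^2 - 10*s + 12)
Step 2 - parallel reduction of F3, F4, F5, F6 gives (-3*s^2 - 2*s + 10)/(s^2 - s - 2)
Step 3 - apply the feedback formula to (F1+F2), (F3+F4+F5+F6) - this is the overall T(s), already in the required normalized form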